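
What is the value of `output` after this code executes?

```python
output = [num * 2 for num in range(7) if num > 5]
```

Let's trace through this code step by step.

Initialize: output = [num * 2 for num in range(7) if num > 5]

After execution: output = [12]
[12]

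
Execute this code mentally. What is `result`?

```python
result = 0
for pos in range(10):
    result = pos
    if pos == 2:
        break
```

Let's trace through this code step by step.

Initialize: result = 0
Entering loop: for pos in range(10):

After execution: result = 2
2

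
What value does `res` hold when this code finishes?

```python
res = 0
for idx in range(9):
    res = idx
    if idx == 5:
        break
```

Let's trace through this code step by step.

Initialize: res = 0
Entering loop: for idx in range(9):

After execution: res = 5
5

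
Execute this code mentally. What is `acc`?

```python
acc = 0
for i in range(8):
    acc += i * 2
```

Let's trace through this code step by step.

Initialize: acc = 0
Entering loop: for i in range(8):

After execution: acc = 56
56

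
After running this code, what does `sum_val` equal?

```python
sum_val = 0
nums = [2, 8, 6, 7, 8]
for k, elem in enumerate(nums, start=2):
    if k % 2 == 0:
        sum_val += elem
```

Let's trace through this code step by step.

Initialize: sum_val = 0
Initialize: nums = [2, 8, 6, 7, 8]
Entering loop: for k, elem in enumerate(nums, start=2):

After execution: sum_val = 16
16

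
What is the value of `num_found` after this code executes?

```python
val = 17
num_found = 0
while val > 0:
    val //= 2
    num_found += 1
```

Let's trace through this code step by step.

Initialize: val = 17
Initialize: num_found = 0
Entering loop: while val > 0:

After execution: num_found = 5
5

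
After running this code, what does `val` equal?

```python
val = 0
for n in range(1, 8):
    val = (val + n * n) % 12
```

Let's trace through this code step by step.

Initialize: val = 0
Entering loop: for n in range(1, 8):

After execution: val = 8
8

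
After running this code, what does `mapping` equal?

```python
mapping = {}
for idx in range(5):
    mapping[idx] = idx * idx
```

Let's trace through this code step by step.

Initialize: mapping = {}
Entering loop: for idx in range(5):

After execution: mapping = {0: 0, 1: 1, 2: 4, 3: 9, 4: 16}
{0: 0, 1: 1, 2: 4, 3: 9, 4: 16}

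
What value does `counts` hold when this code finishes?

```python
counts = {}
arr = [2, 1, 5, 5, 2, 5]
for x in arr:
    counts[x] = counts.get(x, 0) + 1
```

Let's trace through this code step by step.

Initialize: counts = {}
Initialize: arr = [2, 1, 5, 5, 2, 5]
Entering loop: for x in arr:

After execution: counts = {2: 2, 1: 1, 5: 3}
{2: 2, 1: 1, 5: 3}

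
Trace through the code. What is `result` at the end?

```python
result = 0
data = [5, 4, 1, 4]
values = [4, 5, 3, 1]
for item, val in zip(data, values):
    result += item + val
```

Let's trace through this code step by step.

Initialize: result = 0
Initialize: data = [5, 4, 1, 4]
Initialize: values = [4, 5, 3, 1]
Entering loop: for item, val in zip(data, values):

After execution: result = 27
27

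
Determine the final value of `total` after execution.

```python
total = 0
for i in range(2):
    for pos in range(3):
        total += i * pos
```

Let's trace through this code step by step.

Initialize: total = 0
Entering loop: for i in range(2):

After execution: total = 3
3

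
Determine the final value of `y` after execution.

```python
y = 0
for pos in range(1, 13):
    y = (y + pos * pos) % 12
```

Let's trace through this code step by step.

Initialize: y = 0
Entering loop: for pos in range(1, 13):

After execution: y = 2
2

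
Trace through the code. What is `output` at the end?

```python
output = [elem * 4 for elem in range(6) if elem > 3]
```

Let's trace through this code step by step.

Initialize: output = [elem * 4 for elem in range(6) if elem > 3]

After execution: output = [16, 20]
[16, 20]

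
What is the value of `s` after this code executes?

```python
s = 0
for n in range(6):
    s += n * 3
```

Let's trace through this code step by step.

Initialize: s = 0
Entering loop: for n in range(6):

After execution: s = 45
45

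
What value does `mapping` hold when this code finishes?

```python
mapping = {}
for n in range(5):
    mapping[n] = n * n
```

Let's trace through this code step by step.

Initialize: mapping = {}
Entering loop: for n in range(5):

After execution: mapping = {0: 0, 1: 1, 2: 4, 3: 9, 4: 16}
{0: 0, 1: 1, 2: 4, 3: 9, 4: 16}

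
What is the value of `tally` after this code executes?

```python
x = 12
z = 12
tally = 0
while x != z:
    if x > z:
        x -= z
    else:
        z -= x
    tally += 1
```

Let's trace through this code step by step.

Initialize: x = 12
Initialize: z = 12
Initialize: tally = 0
Entering loop: while x != z:

After execution: tally = 0
0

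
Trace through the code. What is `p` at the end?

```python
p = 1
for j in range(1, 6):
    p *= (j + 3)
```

Let's trace through this code step by step.

Initialize: p = 1
Entering loop: for j in range(1, 6):

After execution: p = 6720
6720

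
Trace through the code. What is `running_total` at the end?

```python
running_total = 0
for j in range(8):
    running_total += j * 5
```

Let's trace through this code step by step.

Initialize: running_total = 0
Entering loop: for j in range(8):

After execution: running_total = 140
140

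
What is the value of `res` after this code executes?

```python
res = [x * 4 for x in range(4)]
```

Let's trace through this code step by step.

Initialize: res = [x * 4 for x in range(4)]

After execution: res = [0, 4, 8, 12]
[0, 4, 8, 12]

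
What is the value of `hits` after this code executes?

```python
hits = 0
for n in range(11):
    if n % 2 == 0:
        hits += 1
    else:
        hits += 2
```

Let's trace through this code step by step.

Initialize: hits = 0
Entering loop: for n in range(11):

After execution: hits = 16
16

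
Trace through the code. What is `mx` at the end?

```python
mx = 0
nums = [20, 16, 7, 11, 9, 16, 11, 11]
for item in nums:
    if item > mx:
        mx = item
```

Let's trace through this code step by step.

Initialize: mx = 0
Initialize: nums = [20, 16, 7, 11, 9, 16, 11, 11]
Entering loop: for item in nums:

After execution: mx = 20
20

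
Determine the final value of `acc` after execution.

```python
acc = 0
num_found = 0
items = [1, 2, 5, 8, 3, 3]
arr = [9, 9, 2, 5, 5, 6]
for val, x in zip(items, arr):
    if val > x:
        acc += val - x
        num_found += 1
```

Let's trace through this code step by step.

Initialize: acc = 0
Initialize: num_found = 0
Initialize: items = [1, 2, 5, 8, 3, 3]
Initialize: arr = [9, 9, 2, 5, 5, 6]
Entering loop: for val, x in zip(items, arr):

After execution: acc = 6
6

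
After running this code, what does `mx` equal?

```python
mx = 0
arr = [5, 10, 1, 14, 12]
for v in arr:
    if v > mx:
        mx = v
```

Let's trace through this code step by step.

Initialize: mx = 0
Initialize: arr = [5, 10, 1, 14, 12]
Entering loop: for v in arr:

After execution: mx = 14
14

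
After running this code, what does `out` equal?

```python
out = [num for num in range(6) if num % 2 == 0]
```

Let's trace through this code step by step.

Initialize: out = [num for num in range(6) if num % 2 == 0]

After execution: out = [0, 2, 4]
[0, 2, 4]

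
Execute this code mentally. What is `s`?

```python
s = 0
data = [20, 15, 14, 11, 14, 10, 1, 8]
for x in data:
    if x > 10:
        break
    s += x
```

Let's trace through this code step by step.

Initialize: s = 0
Initialize: data = [20, 15, 14, 11, 14, 10, 1, 8]
Entering loop: for x in data:

After execution: s = 0
0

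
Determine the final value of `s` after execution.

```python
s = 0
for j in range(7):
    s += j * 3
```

Let's trace through this code step by step.

Initialize: s = 0
Entering loop: for j in range(7):

After execution: s = 63
63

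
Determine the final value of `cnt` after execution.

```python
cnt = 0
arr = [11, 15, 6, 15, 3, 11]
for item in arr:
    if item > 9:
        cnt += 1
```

Let's trace through this code step by step.

Initialize: cnt = 0
Initialize: arr = [11, 15, 6, 15, 3, 11]
Entering loop: for item in arr:

After execution: cnt = 4
4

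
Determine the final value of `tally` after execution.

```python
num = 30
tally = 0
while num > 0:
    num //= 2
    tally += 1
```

Let's trace through this code step by step.

Initialize: num = 30
Initialize: tally = 0
Entering loop: while num > 0:

After execution: tally = 5
5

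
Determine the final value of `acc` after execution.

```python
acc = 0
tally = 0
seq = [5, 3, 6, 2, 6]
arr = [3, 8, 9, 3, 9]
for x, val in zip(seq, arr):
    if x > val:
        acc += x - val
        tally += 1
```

Let's trace through this code step by step.

Initialize: acc = 0
Initialize: tally = 0
Initialize: seq = [5, 3, 6, 2, 6]
Initialize: arr = [3, 8, 9, 3, 9]
Entering loop: for x, val in zip(seq, arr):

After execution: acc = 2
2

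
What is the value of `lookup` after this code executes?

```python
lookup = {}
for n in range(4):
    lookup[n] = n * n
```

Let's trace through this code step by step.

Initialize: lookup = {}
Entering loop: for n in range(4):

After execution: lookup = {0: 0, 1: 1, 2: 4, 3: 9}
{0: 0, 1: 1, 2: 4, 3: 9}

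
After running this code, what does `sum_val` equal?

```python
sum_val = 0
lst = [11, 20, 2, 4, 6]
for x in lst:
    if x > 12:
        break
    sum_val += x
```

Let's trace through this code step by step.

Initialize: sum_val = 0
Initialize: lst = [11, 20, 2, 4, 6]
Entering loop: for x in lst:

After execution: sum_val = 11
11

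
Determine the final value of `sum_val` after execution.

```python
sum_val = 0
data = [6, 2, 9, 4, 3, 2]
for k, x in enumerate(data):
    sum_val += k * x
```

Let's trace through this code step by step.

Initialize: sum_val = 0
Initialize: data = [6, 2, 9, 4, 3, 2]
Entering loop: for k, x in enumerate(data):

After execution: sum_val = 54
54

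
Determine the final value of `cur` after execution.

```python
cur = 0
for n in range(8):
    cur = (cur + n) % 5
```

Let's trace through this code step by step.

Initialize: cur = 0
Entering loop: for n in range(8):

After execution: cur = 3
3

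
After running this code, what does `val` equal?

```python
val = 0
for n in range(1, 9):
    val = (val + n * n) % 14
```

Let's trace through this code step by step.

Initialize: val = 0
Entering loop: for n in range(1, 9):

After execution: val = 8
8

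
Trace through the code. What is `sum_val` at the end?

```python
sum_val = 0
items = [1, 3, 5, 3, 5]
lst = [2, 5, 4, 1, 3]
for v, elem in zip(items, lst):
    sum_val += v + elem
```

Let's trace through this code step by step.

Initialize: sum_val = 0
Initialize: items = [1, 3, 5, 3, 5]
Initialize: lst = [2, 5, 4, 1, 3]
Entering loop: for v, elem in zip(items, lst):

After execution: sum_val = 32
32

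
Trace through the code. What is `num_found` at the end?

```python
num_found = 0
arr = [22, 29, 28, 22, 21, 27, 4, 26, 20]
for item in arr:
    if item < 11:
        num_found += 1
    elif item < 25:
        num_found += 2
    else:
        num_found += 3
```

Let's trace through this code step by step.

Initialize: num_found = 0
Initialize: arr = [22, 29, 28, 22, 21, 27, 4, 26, 20]
Entering loop: for item in arr:

After execution: num_found = 21
21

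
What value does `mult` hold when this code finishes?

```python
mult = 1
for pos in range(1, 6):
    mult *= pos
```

Let's trace through this code step by step.

Initialize: mult = 1
Entering loop: for pos in range(1, 6):

After execution: mult = 120
120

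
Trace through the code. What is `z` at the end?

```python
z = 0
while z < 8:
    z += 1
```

Let's trace through this code step by step.

Initialize: z = 0
Entering loop: while z < 8:

After execution: z = 8
8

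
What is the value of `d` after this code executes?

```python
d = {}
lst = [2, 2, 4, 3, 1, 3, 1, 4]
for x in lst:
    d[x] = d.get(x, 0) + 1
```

Let's trace through this code step by step.

Initialize: d = {}
Initialize: lst = [2, 2, 4, 3, 1, 3, 1, 4]
Entering loop: for x in lst:

After execution: d = {2: 2, 4: 2, 3: 2, 1: 2}
{2: 2, 4: 2, 3: 2, 1: 2}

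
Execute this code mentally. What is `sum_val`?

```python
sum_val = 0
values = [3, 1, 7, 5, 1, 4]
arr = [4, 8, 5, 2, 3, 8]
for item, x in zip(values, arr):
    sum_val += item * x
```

Let's trace through this code step by step.

Initialize: sum_val = 0
Initialize: values = [3, 1, 7, 5, 1, 4]
Initialize: arr = [4, 8, 5, 2, 3, 8]
Entering loop: for item, x in zip(values, arr):

After execution: sum_val = 100
100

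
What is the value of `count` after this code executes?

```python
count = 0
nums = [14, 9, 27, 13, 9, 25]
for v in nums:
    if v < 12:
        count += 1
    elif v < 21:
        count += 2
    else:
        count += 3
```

Let's trace through this code step by step.

Initialize: count = 0
Initialize: nums = [14, 9, 27, 13, 9, 25]
Entering loop: for v in nums:

After execution: count = 12
12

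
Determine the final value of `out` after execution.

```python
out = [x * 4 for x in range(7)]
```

Let's trace through this code step by step.

Initialize: out = [x * 4 for x in range(7)]

After execution: out = [0, 4, 8, 12, 16, 20, 24]
[0, 4, 8, 12, 16, 20, 24]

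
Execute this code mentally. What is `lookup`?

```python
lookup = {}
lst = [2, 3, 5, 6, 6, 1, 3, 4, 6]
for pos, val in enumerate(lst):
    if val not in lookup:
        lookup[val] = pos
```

Let's trace through this code step by step.

Initialize: lookup = {}
Initialize: lst = [2, 3, 5, 6, 6, 1, 3, 4, 6]
Entering loop: for pos, val in enumerate(lst):

After execution: lookup = {2: 0, 3: 1, 5: 2, 6: 3, 1: 5, 4: 7}
{2: 0, 3: 1, 5: 2, 6: 3, 1: 5, 4: 7}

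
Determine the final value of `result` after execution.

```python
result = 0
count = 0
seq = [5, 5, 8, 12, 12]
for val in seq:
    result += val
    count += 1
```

Let's trace through this code step by step.

Initialize: result = 0
Initialize: count = 0
Initialize: seq = [5, 5, 8, 12, 12]
Entering loop: for val in seq:

After execution: result = 42
42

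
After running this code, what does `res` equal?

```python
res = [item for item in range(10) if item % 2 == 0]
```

Let's trace through this code step by step.

Initialize: res = [item for item in range(10) if item % 2 == 0]

After execution: res = [0, 2, 4, 6, 8]
[0, 2, 4, 6, 8]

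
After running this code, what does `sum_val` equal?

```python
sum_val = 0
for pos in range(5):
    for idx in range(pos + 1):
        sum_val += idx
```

Let's trace through this code step by step.

Initialize: sum_val = 0
Entering loop: for pos in range(5):

After execution: sum_val = 20
20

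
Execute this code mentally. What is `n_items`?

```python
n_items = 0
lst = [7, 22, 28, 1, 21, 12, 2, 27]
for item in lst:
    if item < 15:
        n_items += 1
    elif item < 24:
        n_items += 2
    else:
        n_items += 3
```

Let's trace through this code step by step.

Initialize: n_items = 0
Initialize: lst = [7, 22, 28, 1, 21, 12, 2, 27]
Entering loop: for item in lst:

After execution: n_items = 14
14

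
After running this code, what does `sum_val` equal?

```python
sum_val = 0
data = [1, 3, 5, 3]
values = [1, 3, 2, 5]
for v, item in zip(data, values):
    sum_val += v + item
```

Let's trace through this code step by step.

Initialize: sum_val = 0
Initialize: data = [1, 3, 5, 3]
Initialize: values = [1, 3, 2, 5]
Entering loop: for v, item in zip(data, values):

After execution: sum_val = 23
23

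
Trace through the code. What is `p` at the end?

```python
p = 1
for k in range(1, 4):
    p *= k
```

Let's trace through this code step by step.

Initialize: p = 1
Entering loop: for k in range(1, 4):

After execution: p = 6
6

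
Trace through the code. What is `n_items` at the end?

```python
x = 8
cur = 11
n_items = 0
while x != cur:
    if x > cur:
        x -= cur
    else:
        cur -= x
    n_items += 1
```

Let's trace through this code step by step.

Initialize: x = 8
Initialize: cur = 11
Initialize: n_items = 0
Entering loop: while x != cur:

After execution: n_items = 5
5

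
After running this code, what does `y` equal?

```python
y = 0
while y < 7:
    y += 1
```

Let's trace through this code step by step.

Initialize: y = 0
Entering loop: while y < 7:

After execution: y = 7
7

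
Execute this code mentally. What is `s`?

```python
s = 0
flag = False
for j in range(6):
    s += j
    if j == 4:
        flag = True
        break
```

Let's trace through this code step by step.

Initialize: s = 0
Initialize: flag = False
Entering loop: for j in range(6):

After execution: s = 10
10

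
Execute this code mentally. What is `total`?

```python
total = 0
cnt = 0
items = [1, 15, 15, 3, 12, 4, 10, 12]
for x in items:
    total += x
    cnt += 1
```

Let's trace through this code step by step.

Initialize: total = 0
Initialize: cnt = 0
Initialize: items = [1, 15, 15, 3, 12, 4, 10, 12]
Entering loop: for x in items:

After execution: total = 72
72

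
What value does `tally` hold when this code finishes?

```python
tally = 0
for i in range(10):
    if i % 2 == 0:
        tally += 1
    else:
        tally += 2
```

Let's trace through this code step by step.

Initialize: tally = 0
Entering loop: for i in range(10):

After execution: tally = 15
15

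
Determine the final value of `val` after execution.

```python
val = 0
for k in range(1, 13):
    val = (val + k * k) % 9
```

Let's trace through this code step by step.

Initialize: val = 0
Entering loop: for k in range(1, 13):

After execution: val = 2
2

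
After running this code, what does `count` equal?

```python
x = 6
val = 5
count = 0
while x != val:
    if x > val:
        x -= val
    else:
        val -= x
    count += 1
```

Let's trace through this code step by step.

Initialize: x = 6
Initialize: val = 5
Initialize: count = 0
Entering loop: while x != val:

After execution: count = 5
5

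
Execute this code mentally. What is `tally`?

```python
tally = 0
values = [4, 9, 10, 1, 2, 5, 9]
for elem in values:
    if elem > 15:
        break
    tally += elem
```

Let's trace through this code step by step.

Initialize: tally = 0
Initialize: values = [4, 9, 10, 1, 2, 5, 9]
Entering loop: for elem in values:

After execution: tally = 40
40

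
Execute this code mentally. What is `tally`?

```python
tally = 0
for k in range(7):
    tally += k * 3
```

Let's trace through this code step by step.

Initialize: tally = 0
Entering loop: for k in range(7):

After execution: tally = 63
63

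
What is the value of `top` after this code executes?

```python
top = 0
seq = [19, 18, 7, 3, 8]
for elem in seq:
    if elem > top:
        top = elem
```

Let's trace through this code step by step.

Initialize: top = 0
Initialize: seq = [19, 18, 7, 3, 8]
Entering loop: for elem in seq:

After execution: top = 19
19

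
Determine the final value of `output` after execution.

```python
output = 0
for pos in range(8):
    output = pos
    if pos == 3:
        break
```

Let's trace through this code step by step.

Initialize: output = 0
Entering loop: for pos in range(8):

After execution: output = 3
3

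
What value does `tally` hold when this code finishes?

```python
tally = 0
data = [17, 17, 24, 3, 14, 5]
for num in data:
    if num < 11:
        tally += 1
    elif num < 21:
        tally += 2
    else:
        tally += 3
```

Let's trace through this code step by step.

Initialize: tally = 0
Initialize: data = [17, 17, 24, 3, 14, 5]
Entering loop: for num in data:

After execution: tally = 11
11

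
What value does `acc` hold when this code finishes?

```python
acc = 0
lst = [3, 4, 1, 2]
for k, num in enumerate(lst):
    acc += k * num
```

Let's trace through this code step by step.

Initialize: acc = 0
Initialize: lst = [3, 4, 1, 2]
Entering loop: for k, num in enumerate(lst):

After execution: acc = 12
12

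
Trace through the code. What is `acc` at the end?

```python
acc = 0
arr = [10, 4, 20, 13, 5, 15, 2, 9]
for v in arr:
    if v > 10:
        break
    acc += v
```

Let's trace through this code step by step.

Initialize: acc = 0
Initialize: arr = [10, 4, 20, 13, 5, 15, 2, 9]
Entering loop: for v in arr:

After execution: acc = 14
14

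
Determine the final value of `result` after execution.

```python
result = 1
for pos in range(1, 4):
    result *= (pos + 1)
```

Let's trace through this code step by step.

Initialize: result = 1
Entering loop: for pos in range(1, 4):

After execution: result = 24
24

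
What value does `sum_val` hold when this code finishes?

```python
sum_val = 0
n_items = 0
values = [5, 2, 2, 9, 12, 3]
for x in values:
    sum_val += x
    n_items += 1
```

Let's trace through this code step by step.

Initialize: sum_val = 0
Initialize: n_items = 0
Initialize: values = [5, 2, 2, 9, 12, 3]
Entering loop: for x in values:

After execution: sum_val = 33
33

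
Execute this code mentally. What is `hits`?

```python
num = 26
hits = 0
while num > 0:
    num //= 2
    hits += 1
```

Let's trace through this code step by step.

Initialize: num = 26
Initialize: hits = 0
Entering loop: while num > 0:

After execution: hits = 5
5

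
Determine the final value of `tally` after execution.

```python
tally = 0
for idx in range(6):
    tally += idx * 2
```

Let's trace through this code step by step.

Initialize: tally = 0
Entering loop: for idx in range(6):

After execution: tally = 30
30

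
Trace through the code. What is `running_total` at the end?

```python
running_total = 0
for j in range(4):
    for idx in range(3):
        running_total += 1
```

Let's trace through this code step by step.

Initialize: running_total = 0
Entering loop: for j in range(4):

After execution: running_total = 12
12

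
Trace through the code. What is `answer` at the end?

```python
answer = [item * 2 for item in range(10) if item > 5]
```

Let's trace through this code step by step.

Initialize: answer = [item * 2 for item in range(10) if item > 5]

After execution: answer = [12, 14, 16, 18]
[12, 14, 16, 18]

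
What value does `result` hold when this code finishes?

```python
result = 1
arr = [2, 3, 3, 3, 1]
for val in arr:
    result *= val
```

Let's trace through this code step by step.

Initialize: result = 1
Initialize: arr = [2, 3, 3, 3, 1]
Entering loop: for val in arr:

After execution: result = 54
54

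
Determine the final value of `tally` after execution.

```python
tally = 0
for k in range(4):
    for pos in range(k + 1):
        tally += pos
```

Let's trace through this code step by step.

Initialize: tally = 0
Entering loop: for k in range(4):

After execution: tally = 10
10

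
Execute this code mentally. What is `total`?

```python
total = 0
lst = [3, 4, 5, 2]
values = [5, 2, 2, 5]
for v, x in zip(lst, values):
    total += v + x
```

Let's trace through this code step by step.

Initialize: total = 0
Initialize: lst = [3, 4, 5, 2]
Initialize: values = [5, 2, 2, 5]
Entering loop: for v, x in zip(lst, values):

After execution: total = 28
28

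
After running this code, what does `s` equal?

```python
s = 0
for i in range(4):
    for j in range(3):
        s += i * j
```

Let's trace through this code step by step.

Initialize: s = 0
Entering loop: for i in range(4):

After execution: s = 18
18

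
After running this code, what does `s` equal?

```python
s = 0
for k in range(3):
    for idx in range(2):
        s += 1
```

Let's trace through this code step by step.

Initialize: s = 0
Entering loop: for k in range(3):

After execution: s = 6
6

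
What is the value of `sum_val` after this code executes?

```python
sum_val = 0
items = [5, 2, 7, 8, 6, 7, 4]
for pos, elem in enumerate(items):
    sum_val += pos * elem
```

Let's trace through this code step by step.

Initialize: sum_val = 0
Initialize: items = [5, 2, 7, 8, 6, 7, 4]
Entering loop: for pos, elem in enumerate(items):

After execution: sum_val = 123
123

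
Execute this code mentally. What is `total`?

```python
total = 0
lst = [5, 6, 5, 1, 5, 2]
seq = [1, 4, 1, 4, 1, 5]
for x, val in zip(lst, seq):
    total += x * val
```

Let's trace through this code step by step.

Initialize: total = 0
Initialize: lst = [5, 6, 5, 1, 5, 2]
Initialize: seq = [1, 4, 1, 4, 1, 5]
Entering loop: for x, val in zip(lst, seq):

After execution: total = 53
53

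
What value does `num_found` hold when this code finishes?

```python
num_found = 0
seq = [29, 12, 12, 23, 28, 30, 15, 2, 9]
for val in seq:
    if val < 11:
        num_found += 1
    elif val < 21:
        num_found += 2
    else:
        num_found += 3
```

Let's trace through this code step by step.

Initialize: num_found = 0
Initialize: seq = [29, 12, 12, 23, 28, 30, 15, 2, 9]
Entering loop: for val in seq:

After execution: num_found = 20
20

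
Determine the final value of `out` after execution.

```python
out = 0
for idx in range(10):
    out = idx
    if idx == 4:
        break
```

Let's trace through this code step by step.

Initialize: out = 0
Entering loop: for idx in range(10):

After execution: out = 4
4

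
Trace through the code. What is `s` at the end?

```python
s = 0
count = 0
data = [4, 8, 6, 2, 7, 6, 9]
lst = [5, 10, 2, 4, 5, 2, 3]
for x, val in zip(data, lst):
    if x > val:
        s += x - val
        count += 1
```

Let's trace through this code step by step.

Initialize: s = 0
Initialize: count = 0
Initialize: data = [4, 8, 6, 2, 7, 6, 9]
Initialize: lst = [5, 10, 2, 4, 5, 2, 3]
Entering loop: for x, val in zip(data, lst):

After execution: s = 16
16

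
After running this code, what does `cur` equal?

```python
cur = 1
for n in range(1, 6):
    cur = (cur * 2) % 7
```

Let's trace through this code step by step.

Initialize: cur = 1
Entering loop: for n in range(1, 6):

After execution: cur = 4
4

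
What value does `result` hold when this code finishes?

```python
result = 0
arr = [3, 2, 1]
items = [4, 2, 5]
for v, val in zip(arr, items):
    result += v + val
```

Let's trace through this code step by step.

Initialize: result = 0
Initialize: arr = [3, 2, 1]
Initialize: items = [4, 2, 5]
Entering loop: for v, val in zip(arr, items):

After execution: result = 17
17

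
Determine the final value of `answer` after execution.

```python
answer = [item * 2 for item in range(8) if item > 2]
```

Let's trace through this code step by step.

Initialize: answer = [item * 2 for item in range(8) if item > 2]

After execution: answer = [6, 8, 10, 12, 14]
[6, 8, 10, 12, 14]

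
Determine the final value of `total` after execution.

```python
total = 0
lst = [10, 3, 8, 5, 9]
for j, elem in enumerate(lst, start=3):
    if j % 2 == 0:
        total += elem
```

Let's trace through this code step by step.

Initialize: total = 0
Initialize: lst = [10, 3, 8, 5, 9]
Entering loop: for j, elem in enumerate(lst, start=3):

After execution: total = 8
8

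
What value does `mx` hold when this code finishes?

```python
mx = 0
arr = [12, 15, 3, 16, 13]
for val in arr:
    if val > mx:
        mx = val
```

Let's trace through this code step by step.

Initialize: mx = 0
Initialize: arr = [12, 15, 3, 16, 13]
Entering loop: for val in arr:

After execution: mx = 16
16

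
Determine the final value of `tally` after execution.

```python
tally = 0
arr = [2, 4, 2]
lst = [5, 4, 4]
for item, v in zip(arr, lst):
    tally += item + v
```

Let's trace through this code step by step.

Initialize: tally = 0
Initialize: arr = [2, 4, 2]
Initialize: lst = [5, 4, 4]
Entering loop: for item, v in zip(arr, lst):

After execution: tally = 21
21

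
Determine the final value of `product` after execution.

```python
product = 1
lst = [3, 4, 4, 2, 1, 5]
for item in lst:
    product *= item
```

Let's trace through this code step by step.

Initialize: product = 1
Initialize: lst = [3, 4, 4, 2, 1, 5]
Entering loop: for item in lst:

After execution: product = 480
480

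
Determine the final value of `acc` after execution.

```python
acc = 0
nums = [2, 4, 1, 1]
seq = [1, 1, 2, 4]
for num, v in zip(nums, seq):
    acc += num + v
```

Let's trace through this code step by step.

Initialize: acc = 0
Initialize: nums = [2, 4, 1, 1]
Initialize: seq = [1, 1, 2, 4]
Entering loop: for num, v in zip(nums, seq):

After execution: acc = 16
16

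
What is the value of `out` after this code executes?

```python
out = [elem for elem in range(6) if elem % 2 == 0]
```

Let's trace through this code step by step.

Initialize: out = [elem for elem in range(6) if elem % 2 == 0]

After execution: out = [0, 2, 4]
[0, 2, 4]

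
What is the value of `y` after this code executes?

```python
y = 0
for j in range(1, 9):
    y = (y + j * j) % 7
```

Let's trace through this code step by step.

Initialize: y = 0
Entering loop: for j in range(1, 9):

After execution: y = 1
1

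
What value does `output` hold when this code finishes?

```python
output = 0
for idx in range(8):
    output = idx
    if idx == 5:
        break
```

Let's trace through this code step by step.

Initialize: output = 0
Entering loop: for idx in range(8):

After execution: output = 5
5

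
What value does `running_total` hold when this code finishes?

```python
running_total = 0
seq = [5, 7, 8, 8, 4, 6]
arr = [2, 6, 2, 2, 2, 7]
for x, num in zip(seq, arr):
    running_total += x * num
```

Let's trace through this code step by step.

Initialize: running_total = 0
Initialize: seq = [5, 7, 8, 8, 4, 6]
Initialize: arr = [2, 6, 2, 2, 2, 7]
Entering loop: for x, num in zip(seq, arr):

After execution: running_total = 134
134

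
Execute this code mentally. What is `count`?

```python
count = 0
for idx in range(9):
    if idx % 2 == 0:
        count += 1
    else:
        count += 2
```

Let's trace through this code step by step.

Initialize: count = 0
Entering loop: for idx in range(9):

After execution: count = 13
13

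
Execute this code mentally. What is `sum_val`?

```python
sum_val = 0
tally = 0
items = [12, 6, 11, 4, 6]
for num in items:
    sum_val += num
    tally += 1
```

Let's trace through this code step by step.

Initialize: sum_val = 0
Initialize: tally = 0
Initialize: items = [12, 6, 11, 4, 6]
Entering loop: for num in items:

After execution: sum_val = 39
39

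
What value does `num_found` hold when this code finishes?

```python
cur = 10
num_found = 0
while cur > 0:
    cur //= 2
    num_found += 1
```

Let's trace through this code step by step.

Initialize: cur = 10
Initialize: num_found = 0
Entering loop: while cur > 0:

After execution: num_found = 4
4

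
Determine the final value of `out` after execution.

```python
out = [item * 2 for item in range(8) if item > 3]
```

Let's trace through this code step by step.

Initialize: out = [item * 2 for item in range(8) if item > 3]

After execution: out = [8, 10, 12, 14]
[8, 10, 12, 14]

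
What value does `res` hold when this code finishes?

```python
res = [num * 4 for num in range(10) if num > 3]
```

Let's trace through this code step by step.

Initialize: res = [num * 4 for num in range(10) if num > 3]

After execution: res = [16, 20, 24, 28, 32, 36]
[16, 20, 24, 28, 32, 36]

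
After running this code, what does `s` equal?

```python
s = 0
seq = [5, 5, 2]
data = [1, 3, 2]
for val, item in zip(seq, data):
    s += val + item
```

Let's trace through this code step by step.

Initialize: s = 0
Initialize: seq = [5, 5, 2]
Initialize: data = [1, 3, 2]
Entering loop: for val, item in zip(seq, data):

After execution: s = 18
18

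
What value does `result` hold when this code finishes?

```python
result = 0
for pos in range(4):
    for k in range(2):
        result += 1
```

Let's trace through this code step by step.

Initialize: result = 0
Entering loop: for pos in range(4):

After execution: result = 8
8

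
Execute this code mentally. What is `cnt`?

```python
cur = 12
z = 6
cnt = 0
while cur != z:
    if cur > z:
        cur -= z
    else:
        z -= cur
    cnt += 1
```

Let's trace through this code step by step.

Initialize: cur = 12
Initialize: z = 6
Initialize: cnt = 0
Entering loop: while cur != z:

After execution: cnt = 1
1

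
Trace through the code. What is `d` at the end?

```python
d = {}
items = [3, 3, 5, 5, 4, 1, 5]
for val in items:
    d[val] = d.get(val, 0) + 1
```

Let's trace through this code step by step.

Initialize: d = {}
Initialize: items = [3, 3, 5, 5, 4, 1, 5]
Entering loop: for val in items:

After execution: d = {3: 2, 5: 3, 4: 1, 1: 1}
{3: 2, 5: 3, 4: 1, 1: 1}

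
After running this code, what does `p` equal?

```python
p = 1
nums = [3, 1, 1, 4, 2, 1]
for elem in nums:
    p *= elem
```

Let's trace through this code step by step.

Initialize: p = 1
Initialize: nums = [3, 1, 1, 4, 2, 1]
Entering loop: for elem in nums:

After execution: p = 24
24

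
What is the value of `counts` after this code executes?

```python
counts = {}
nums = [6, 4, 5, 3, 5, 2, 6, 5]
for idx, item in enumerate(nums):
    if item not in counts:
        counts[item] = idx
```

Let's trace through this code step by step.

Initialize: counts = {}
Initialize: nums = [6, 4, 5, 3, 5, 2, 6, 5]
Entering loop: for idx, item in enumerate(nums):

After execution: counts = {6: 0, 4: 1, 5: 2, 3: 3, 2: 5}
{6: 0, 4: 1, 5: 2, 3: 3, 2: 5}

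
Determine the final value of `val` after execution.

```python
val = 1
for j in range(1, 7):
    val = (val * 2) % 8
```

Let's trace through this code step by step.

Initialize: val = 1
Entering loop: for j in range(1, 7):

After execution: val = 0
0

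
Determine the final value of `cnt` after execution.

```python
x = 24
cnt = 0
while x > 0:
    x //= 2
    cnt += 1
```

Let's trace through this code step by step.

Initialize: x = 24
Initialize: cnt = 0
Entering loop: while x > 0:

After execution: cnt = 5
5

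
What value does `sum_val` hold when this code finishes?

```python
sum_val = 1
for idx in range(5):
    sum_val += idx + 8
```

Let's trace through this code step by step.

Initialize: sum_val = 1
Entering loop: for idx in range(5):

After execution: sum_val = 51
51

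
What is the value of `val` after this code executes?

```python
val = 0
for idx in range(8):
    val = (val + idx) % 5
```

Let's trace through this code step by step.

Initialize: val = 0
Entering loop: for idx in range(8):

After execution: val = 3
3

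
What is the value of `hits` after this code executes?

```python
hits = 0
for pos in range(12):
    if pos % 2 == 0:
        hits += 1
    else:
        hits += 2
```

Let's trace through this code step by step.

Initialize: hits = 0
Entering loop: for pos in range(12):

After execution: hits = 18
18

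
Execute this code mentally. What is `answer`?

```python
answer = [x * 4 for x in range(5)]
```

Let's trace through this code step by step.

Initialize: answer = [x * 4 for x in range(5)]

After execution: answer = [0, 4, 8, 12, 16]
[0, 4, 8, 12, 16]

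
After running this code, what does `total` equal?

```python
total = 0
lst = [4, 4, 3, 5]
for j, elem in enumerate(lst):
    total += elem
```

Let's trace through this code step by step.

Initialize: total = 0
Initialize: lst = [4, 4, 3, 5]
Entering loop: for j, elem in enumerate(lst):

After execution: total = 16
16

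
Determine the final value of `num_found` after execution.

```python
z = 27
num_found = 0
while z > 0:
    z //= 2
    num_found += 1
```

Let's trace through this code step by step.

Initialize: z = 27
Initialize: num_found = 0
Entering loop: while z > 0:

After execution: num_found = 5
5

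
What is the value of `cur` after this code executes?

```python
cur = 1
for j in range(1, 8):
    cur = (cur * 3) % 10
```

Let's trace through this code step by step.

Initialize: cur = 1
Entering loop: for j in range(1, 8):

After execution: cur = 7
7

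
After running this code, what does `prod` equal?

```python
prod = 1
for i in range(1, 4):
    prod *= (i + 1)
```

Let's trace through this code step by step.

Initialize: prod = 1
Entering loop: for i in range(1, 4):

After execution: prod = 24
24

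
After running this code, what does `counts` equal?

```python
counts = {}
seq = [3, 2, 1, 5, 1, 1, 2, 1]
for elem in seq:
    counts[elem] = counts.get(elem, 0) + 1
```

Let's trace through this code step by step.

Initialize: counts = {}
Initialize: seq = [3, 2, 1, 5, 1, 1, 2, 1]
Entering loop: for elem in seq:

After execution: counts = {3: 1, 2: 2, 1: 4, 5: 1}
{3: 1, 2: 2, 1: 4, 5: 1}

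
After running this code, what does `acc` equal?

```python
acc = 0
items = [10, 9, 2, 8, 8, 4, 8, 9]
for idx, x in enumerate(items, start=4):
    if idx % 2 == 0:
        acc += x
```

Let's trace through this code step by step.

Initialize: acc = 0
Initialize: items = [10, 9, 2, 8, 8, 4, 8, 9]
Entering loop: for idx, x in enumerate(items, start=4):

After execution: acc = 28
28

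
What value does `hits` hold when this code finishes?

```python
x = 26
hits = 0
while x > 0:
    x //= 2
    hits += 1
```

Let's trace through this code step by step.

Initialize: x = 26
Initialize: hits = 0
Entering loop: while x > 0:

After execution: hits = 5
5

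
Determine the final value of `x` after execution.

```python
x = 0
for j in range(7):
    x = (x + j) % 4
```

Let's trace through this code step by step.

Initialize: x = 0
Entering loop: for j in range(7):

After execution: x = 1
1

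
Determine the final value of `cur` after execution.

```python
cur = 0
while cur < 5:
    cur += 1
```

Let's trace through this code step by step.

Initialize: cur = 0
Entering loop: while cur < 5:

After execution: cur = 5
5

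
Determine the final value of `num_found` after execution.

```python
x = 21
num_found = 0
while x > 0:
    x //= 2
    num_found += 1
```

Let's trace through this code step by step.

Initialize: x = 21
Initialize: num_found = 0
Entering loop: while x > 0:

After execution: num_found = 5
5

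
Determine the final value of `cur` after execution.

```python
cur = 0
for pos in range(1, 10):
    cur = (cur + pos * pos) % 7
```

Let's trace through this code step by step.

Initialize: cur = 0
Entering loop: for pos in range(1, 10):

After execution: cur = 5
5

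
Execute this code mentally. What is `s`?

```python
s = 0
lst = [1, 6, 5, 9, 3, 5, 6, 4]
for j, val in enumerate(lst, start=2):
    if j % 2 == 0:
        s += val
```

Let's trace through this code step by step.

Initialize: s = 0
Initialize: lst = [1, 6, 5, 9, 3, 5, 6, 4]
Entering loop: for j, val in enumerate(lst, start=2):

After execution: s = 15
15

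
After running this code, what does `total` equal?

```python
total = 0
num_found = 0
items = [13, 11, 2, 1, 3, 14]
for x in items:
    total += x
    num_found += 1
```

Let's trace through this code step by step.

Initialize: total = 0
Initialize: num_found = 0
Initialize: items = [13, 11, 2, 1, 3, 14]
Entering loop: for x in items:

After execution: total = 44
44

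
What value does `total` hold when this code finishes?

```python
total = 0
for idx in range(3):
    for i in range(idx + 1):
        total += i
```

Let's trace through this code step by step.

Initialize: total = 0
Entering loop: for idx in range(3):

After execution: total = 4
4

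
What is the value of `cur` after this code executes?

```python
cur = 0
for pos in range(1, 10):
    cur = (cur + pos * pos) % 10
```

Let's trace through this code step by step.

Initialize: cur = 0
Entering loop: for pos in range(1, 10):

After execution: cur = 5
5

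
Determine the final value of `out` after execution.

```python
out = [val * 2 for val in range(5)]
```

Let's trace through this code step by step.

Initialize: out = [val * 2 for val in range(5)]

After execution: out = [0, 2, 4, 6, 8]
[0, 2, 4, 6, 8]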